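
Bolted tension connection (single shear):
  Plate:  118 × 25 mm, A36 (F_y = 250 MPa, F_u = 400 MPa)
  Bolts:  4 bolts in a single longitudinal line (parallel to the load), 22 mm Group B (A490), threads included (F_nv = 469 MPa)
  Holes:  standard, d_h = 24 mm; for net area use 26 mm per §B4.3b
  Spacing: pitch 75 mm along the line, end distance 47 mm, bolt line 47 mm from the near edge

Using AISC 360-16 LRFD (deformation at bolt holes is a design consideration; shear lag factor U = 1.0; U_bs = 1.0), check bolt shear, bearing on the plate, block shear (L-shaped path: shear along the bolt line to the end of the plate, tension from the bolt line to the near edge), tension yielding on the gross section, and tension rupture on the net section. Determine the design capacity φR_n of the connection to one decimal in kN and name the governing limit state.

Bolt shear: A_b = π(22)²/4 = 380.13 mm². φR_n = 0.75 × 469 × 380.13 × 4 × 1 = 534.8 kN.
Bearing (25 mm plate, F_u = 400 MPa): end bolts L_c = 47 − 24/2 = 35, R_n = min(1.2×35×25×400, 2.4×22×25×400) = 420 kN/bolt; interior L_c = 75 − 24 = 51, R_n = 528 kN/bolt. φR_n = 0.75 × (1×420 + 3×528) = 1503.0 kN.
Block shear: shear path 1×[47+3×75] = 1×272 mm, A_gv = 6800, A_nv = 1×(272 − 3.5×26)×25 = 4525 mm²; tension to near edge: (47 − 0.5×26)×25 = 850 mm². R_n = min(0.6×400×4525, 0.6×250×6800) + 1.0×400×850 = min(1086, 1020) + 340 = 1360 kN. φR_n = 0.75 × 1360 = 1020.0 kN.
Tension yield (gross): A_g = 118×25 = 2950 mm². φR_n = 0.90 × 250 × 2950 = 663.8 kN.
Tension rupture (net): A_n = (118 − 1×26)×25 = 2300 mm² (U = 1.0, A_e = A_n). φR_n = 0.75 × 400 × 2300 = 690.0 kN.
Governing: min(534.8, 1503.0, 1020.0, 663.8, 690.0) = 534.8 kN → bolt shear.

534.8 kN (bolt shear governs)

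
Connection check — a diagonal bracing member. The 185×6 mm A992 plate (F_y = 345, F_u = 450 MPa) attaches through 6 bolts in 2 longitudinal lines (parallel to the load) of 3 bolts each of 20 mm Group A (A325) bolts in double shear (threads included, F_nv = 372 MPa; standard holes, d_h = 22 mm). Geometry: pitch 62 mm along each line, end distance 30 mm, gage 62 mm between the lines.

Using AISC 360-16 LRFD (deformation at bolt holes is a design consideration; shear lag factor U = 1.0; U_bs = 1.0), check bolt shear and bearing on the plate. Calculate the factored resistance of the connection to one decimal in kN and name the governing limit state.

Bolt shear: A_b = π(20)²/4 = 314.16 mm². φR_n = 0.75 × 372 × 314.16 × 6 × 2 = 1051.8 kN.
Bearing (6 mm plate, F_u = 450 MPa): end bolts L_c = 30 − 22/2 = 19, R_n = min(1.2×19×6×450, 2.4×20×6×450) = 61.56 kN/bolt; interior L_c = 62 − 22 = 40, R_n = 129.6 kN/bolt. φR_n = 0.75 × (2×61.56 + 4×129.6) = 481.1 kN.
Governing: min(1051.8, 481.1) = 481.1 kN → bearing.

481.1 kN (bearing governs)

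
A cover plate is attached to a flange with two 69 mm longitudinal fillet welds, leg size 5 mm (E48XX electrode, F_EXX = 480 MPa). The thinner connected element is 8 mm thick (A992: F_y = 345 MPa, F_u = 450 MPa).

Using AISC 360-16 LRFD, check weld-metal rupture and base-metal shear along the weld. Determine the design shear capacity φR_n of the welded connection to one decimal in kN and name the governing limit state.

Weld metal: throat = 0.707×5 = 3.535 mm, L = 2×69 = 138 mm. φR_n = 0.75 × 0.6 × 480 × 3.535 × 138 = 105.4 kN.
Base metal shear (8 mm plate): yield φR_n = 1.0×0.6×345×8×138 = 228.5 kN; rupture φR_n = 0.75×0.6×450×8×138 = 223.6 kN; take 223.6 kN (rupture).
Governing: min(105.4, 223.6) = 105.4 kN → weld metal.

105.4 kN (weld metal governs)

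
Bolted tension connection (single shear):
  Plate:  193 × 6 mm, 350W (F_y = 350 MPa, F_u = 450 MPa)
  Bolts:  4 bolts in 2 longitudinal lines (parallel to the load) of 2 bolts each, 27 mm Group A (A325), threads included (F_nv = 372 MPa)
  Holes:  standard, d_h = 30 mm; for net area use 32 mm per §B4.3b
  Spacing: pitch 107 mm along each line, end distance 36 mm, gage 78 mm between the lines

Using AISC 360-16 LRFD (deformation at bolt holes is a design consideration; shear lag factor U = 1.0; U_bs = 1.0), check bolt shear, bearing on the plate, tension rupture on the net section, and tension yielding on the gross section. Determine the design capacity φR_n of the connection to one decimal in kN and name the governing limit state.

Bolt shear: A_b = π(27)²/4 = 572.56 mm². φR_n = 0.75 × 372 × 572.56 × 4 × 1 = 639.0 kN.
Bearing (6 mm plate, F_u = 450 MPa): end bolts L_c = 36 − 30/2 = 21, R_n = min(1.2×21×6×450, 2.4×27×6×450) = 68.04 kN/bolt; interior L_c = 107 − 30 = 77, R_n = 174.96 kN/bolt. φR_n = 0.75 × (2×68.04 + 2×174.96) = 364.5 kN.
Tension rupture (net): A_n = (193 − 2×32)×6 = 774 mm² (U = 1.0, A_e = A_n). φR_n = 0.75 × 450 × 774 = 261.2 kN.
Tension yield (gross): A_g = 193×6 = 1158 mm². φR_n = 0.90 × 350 × 1158 = 364.8 kN.
Governing: min(639.0, 364.5, 261.2, 364.8) = 261.2 kN → net-section rupture.

261.2 kN (net-section rupture governs)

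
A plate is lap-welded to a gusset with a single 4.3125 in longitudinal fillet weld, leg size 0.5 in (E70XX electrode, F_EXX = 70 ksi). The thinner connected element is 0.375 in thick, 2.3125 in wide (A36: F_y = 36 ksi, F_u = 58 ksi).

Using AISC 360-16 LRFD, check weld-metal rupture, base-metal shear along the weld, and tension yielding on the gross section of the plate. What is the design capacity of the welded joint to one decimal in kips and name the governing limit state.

28.1 kips (gross-section yield governs)

Weld metal: throat = 0.707×0.5 = 0.3535 in, L = 4.3125 in. φR_n = 0.75 × 0.6 × 70 × 0.3535 × 4.3125 = 48.0 kips.
Base metal shear (0.375 in plate): yield φR_n = 1.0×0.6×36×0.375×4.3125 = 34.9 kips; rupture φR_n = 0.75×0.6×58×0.375×4.3125 = 42.2 kips; take 34.9 kips (yield).
Tension yield (gross): A_g = 2.3125×0.375 = 0.86719 in². φR_n = 0.90 × 36 × 0.86719 = 28.1 kips.
Governing: min(48.0, 34.9, 28.1) = 28.1 kips → gross-section yield.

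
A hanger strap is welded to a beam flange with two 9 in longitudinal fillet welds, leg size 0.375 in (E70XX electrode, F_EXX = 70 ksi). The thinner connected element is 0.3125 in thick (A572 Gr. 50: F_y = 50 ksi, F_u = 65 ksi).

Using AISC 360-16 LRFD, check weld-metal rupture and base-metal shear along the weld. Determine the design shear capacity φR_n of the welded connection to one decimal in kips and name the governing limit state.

150.3 kips (weld metal governs)

Weld metal: throat = 0.707×0.375 = 0.26513 in, L = 2×9 = 18 in. φR_n = 0.75 × 0.6 × 70 × 0.26513 × 18 = 150.3 kips.
Base metal shear (0.3125 in plate): yield φR_n = 1.0×0.6×50×0.3125×18 = 168.8 kips; rupture φR_n = 0.75×0.6×65×0.3125×18 = 164.5 kips; take 164.5 kips (rupture).
Governing: min(150.3, 164.5) = 150.3 kips → weld metal.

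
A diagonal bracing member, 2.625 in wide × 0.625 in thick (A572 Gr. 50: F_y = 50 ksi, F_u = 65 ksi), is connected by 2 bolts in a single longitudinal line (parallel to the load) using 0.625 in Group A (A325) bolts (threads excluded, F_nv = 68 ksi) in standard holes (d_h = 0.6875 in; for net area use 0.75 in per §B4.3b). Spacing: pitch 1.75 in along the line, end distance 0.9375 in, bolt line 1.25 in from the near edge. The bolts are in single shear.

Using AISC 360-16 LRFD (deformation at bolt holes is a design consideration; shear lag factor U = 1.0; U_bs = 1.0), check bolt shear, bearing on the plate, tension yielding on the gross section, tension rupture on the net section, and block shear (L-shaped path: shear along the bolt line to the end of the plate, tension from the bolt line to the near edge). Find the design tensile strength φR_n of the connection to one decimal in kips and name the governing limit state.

31.3 kips (bolt shear governs)

Bolt shear: A_b = π(0.625)²/4 = 0.3068 in². φR_n = 0.75 × 68 × 0.3068 × 2 × 1 = 31.3 kips.
Bearing (0.625 in plate, F_u = 65 ksi): end bolts L_c = 0.9375 − 0.6875/2 = 0.59375, R_n = min(1.2×0.59375×0.625×65, 2.4×0.625×0.625×65) = 28.945 kips/bolt; interior L_c = 1.75 − 0.6875 = 1.0625, R_n = 51.797 kips/bolt. φR_n = 0.75 × (1×28.945 + 1×51.797) = 60.6 kips.
Tension yield (gross): A_g = 2.625×0.625 = 1.6406 in². φR_n = 0.90 × 50 × 1.6406 = 73.8 kips.
Tension rupture (net): A_n = (2.625 − 1×0.75)×0.625 = 1.1719 in² (U = 1.0, A_e = A_n). φR_n = 0.75 × 65 × 1.1719 = 57.1 kips.
Block shear: shear path 1×[0.9375+1×1.75] = 1×2.6875 in, A_gv = 1.6797, A_nv = 1×(2.6875 − 1.5×0.75)×0.625 = 0.97656 in²; tension to near edge: (1.25 − 0.5×0.75)×0.625 = 0.54688 in². R_n = min(0.6×65×0.97656, 0.6×50×1.6797) + 1.0×65×0.54688 = min(38.086, 50.391) + 35.547 = 73.633 kips. φR_n = 0.75 × 73.633 = 55.2 kips.
Governing: min(31.3, 60.6, 73.8, 57.1, 55.2) = 31.3 kips → bolt shear.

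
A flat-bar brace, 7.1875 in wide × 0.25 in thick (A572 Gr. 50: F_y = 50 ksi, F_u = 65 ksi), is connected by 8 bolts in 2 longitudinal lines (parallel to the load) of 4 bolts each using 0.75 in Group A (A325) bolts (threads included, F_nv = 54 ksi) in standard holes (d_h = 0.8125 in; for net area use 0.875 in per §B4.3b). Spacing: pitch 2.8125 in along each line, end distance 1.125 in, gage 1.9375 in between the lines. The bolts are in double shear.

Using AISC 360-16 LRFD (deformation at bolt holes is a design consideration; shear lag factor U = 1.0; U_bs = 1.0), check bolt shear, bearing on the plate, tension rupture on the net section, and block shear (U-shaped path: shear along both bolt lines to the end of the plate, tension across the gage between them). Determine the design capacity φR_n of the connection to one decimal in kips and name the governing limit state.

66.3 kips (net-section rupture governs)

Bolt shear: A_b = π(0.75)²/4 = 0.44179 in². φR_n = 0.75 × 54 × 0.44179 × 8 × 2 = 286.3 kips.
Bearing (0.25 in plate, F_u = 65 ksi): end bolts L_c = 1.125 − 0.8125/2 = 0.71875, R_n = min(1.2×0.71875×0.25×65, 2.4×0.75×0.25×65) = 14.016 kips/bolt; interior L_c = 2.8125 − 0.8125 = 2, R_n = 29.25 kips/bolt. φR_n = 0.75 × (2×14.016 + 6×29.25) = 152.6 kips.
Tension rupture (net): A_n = (7.1875 − 2×0.875)×0.25 = 1.3594 in² (U = 1.0, A_e = A_n). φR_n = 0.75 × 65 × 1.3594 = 66.3 kips.
Block shear: shear path 2×[1.125+3×2.8125] = 2×9.5625 in, A_gv = 4.7813, A_nv = 2×(9.5625 − 3.5×0.875)×0.25 = 3.25 in²; tension across gage: (1.9375 − 1×0.875)×0.25 = 0.26563 in². R_n = min(0.6×65×3.25, 0.6×50×4.7813) + 1.0×65×0.26563 = min(126.75, 143.44) + 17.266 = 144.02 kips. φR_n = 0.75 × 144.02 = 108.0 kips.
Governing: min(286.3, 152.6, 66.3, 108.0) = 66.3 kips → net-section rupture.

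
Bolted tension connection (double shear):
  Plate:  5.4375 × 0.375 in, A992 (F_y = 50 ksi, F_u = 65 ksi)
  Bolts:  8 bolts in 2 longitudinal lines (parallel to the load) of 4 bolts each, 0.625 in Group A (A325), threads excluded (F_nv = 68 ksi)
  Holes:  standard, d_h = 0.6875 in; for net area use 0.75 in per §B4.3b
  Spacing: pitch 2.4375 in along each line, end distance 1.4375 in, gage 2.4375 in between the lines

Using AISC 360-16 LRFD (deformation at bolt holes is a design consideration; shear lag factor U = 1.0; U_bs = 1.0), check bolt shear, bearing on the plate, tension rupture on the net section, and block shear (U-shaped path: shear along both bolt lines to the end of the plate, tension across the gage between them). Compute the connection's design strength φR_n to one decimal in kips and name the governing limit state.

Bolt shear: A_b = π(0.625)²/4 = 0.3068 in². φR_n = 0.75 × 68 × 0.3068 × 8 × 2 = 250.3 kips.
Bearing (0.375 in plate, F_u = 65 ksi): end bolts L_c = 1.4375 − 0.6875/2 = 1.09375, R_n = min(1.2×1.09375×0.375×65, 2.4×0.625×0.375×65) = 31.992 kips/bolt; interior L_c = 2.4375 − 0.6875 = 1.75, R_n = 36.563 kips/bolt. φR_n = 0.75 × (2×31.992 + 6×36.563) = 212.5 kips.
Tension rupture (net): A_n = (5.4375 − 2×0.75)×0.375 = 1.4766 in² (U = 1.0, A_e = A_n). φR_n = 0.75 × 65 × 1.4766 = 72.0 kips.
Block shear: shear path 2×[1.4375+3×2.4375] = 2×8.75 in, A_gv = 6.5625, A_nv = 2×(8.75 − 3.5×0.75)×0.375 = 4.5938 in²; tension across gage: (2.4375 − 1×0.75)×0.375 = 0.63281 in². R_n = min(0.6×65×4.5938, 0.6×50×6.5625) + 1.0×65×0.63281 = min(179.16, 196.88) + 41.133 = 220.29 kips. φR_n = 0.75 × 220.29 = 165.2 kips.
Governing: min(250.3, 212.5, 72.0, 165.2) = 72.0 kips → net-section rupture.

72.0 kips (net-section rupture governs)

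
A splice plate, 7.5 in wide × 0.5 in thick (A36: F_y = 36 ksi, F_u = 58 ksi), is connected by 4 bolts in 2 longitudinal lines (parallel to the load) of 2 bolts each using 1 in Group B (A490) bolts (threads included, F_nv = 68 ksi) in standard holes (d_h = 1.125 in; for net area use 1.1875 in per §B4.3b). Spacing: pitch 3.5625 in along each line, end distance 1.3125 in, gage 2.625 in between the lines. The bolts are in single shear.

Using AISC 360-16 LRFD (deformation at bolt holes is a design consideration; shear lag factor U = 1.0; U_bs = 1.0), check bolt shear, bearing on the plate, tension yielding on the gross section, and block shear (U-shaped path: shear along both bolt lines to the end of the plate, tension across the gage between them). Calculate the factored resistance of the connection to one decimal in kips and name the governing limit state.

110.2 kips (block shear governs)

Bolt shear: A_b = π(1)²/4 = 0.7854 in². φR_n = 0.75 × 68 × 0.7854 × 4 × 1 = 160.2 kips.
Bearing (0.5 in plate, F_u = 58 ksi): end bolts L_c = 1.3125 − 1.125/2 = 0.75, R_n = min(1.2×0.75×0.5×58, 2.4×1×0.5×58) = 26.1 kips/bolt; interior L_c = 3.5625 − 1.125 = 2.4375, R_n = 69.6 kips/bolt. φR_n = 0.75 × (2×26.1 + 2×69.6) = 143.6 kips.
Tension yield (gross): A_g = 7.5×0.5 = 3.75 in². φR_n = 0.90 × 36 × 3.75 = 121.5 kips.
Block shear: shear path 2×[1.3125+1×3.5625] = 2×4.875 in, A_gv = 4.875, A_nv = 2×(4.875 − 1.5×1.1875)×0.5 = 3.0938 in²; tension across gage: (2.625 − 1×1.1875)×0.5 = 0.71875 in². R_n = min(0.6×58×3.0938, 0.6×36×4.875) + 1.0×58×0.71875 = min(107.66, 105.3) + 41.688 = 146.99 kips. φR_n = 0.75 × 146.99 = 110.2 kips.
Governing: min(160.2, 143.6, 121.5, 110.2) = 110.2 kips → block shear.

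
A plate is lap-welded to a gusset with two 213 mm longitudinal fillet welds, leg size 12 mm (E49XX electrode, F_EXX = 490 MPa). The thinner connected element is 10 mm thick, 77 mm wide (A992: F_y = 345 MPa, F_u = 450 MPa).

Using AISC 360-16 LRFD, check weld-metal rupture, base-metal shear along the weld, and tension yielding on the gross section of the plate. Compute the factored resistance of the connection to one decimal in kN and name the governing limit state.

239.1 kN (gross-section yield governs)

Weld metal: throat = 0.707×12 = 8.484 mm, L = 2×213 = 426 mm. φR_n = 0.75 × 0.6 × 490 × 8.484 × 426 = 796.9 kN.
Base metal shear (10 mm plate): yield φR_n = 1.0×0.6×345×10×426 = 881.8 kN; rupture φR_n = 0.75×0.6×450×10×426 = 862.7 kN; take 862.7 kN (rupture).
Tension yield (gross): A_g = 77×10 = 770 mm². φR_n = 0.90 × 345 × 770 = 239.1 kN.
Governing: min(796.9, 862.7, 239.1) = 239.1 kN → gross-section yield.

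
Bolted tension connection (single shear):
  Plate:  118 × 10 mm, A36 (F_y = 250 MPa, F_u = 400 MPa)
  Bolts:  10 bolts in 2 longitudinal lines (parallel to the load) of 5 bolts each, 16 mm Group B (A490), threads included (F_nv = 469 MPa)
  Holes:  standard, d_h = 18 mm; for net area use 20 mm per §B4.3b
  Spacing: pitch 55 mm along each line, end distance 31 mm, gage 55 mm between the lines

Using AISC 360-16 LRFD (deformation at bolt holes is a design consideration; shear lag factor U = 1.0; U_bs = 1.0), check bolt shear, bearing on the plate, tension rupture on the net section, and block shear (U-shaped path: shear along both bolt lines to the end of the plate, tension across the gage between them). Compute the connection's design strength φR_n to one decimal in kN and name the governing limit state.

Bolt shear: A_b = π(16)²/4 = 201.06 mm². φR_n = 0.75 × 469 × 201.06 × 10 × 1 = 707.2 kN.
Bearing (10 mm plate, F_u = 400 MPa): end bolts L_c = 31 − 18/2 = 22, R_n = min(1.2×22×10×400, 2.4×16×10×400) = 105.6 kN/bolt; interior L_c = 55 − 18 = 37, R_n = 153.6 kN/bolt. φR_n = 0.75 × (2×105.6 + 8×153.6) = 1080.0 kN.
Tension rupture (net): A_n = (118 − 2×20)×10 = 780 mm² (U = 1.0, A_e = A_n). φR_n = 0.75 × 400 × 780 = 234.0 kN.
Block shear: shear path 2×[31+4×55] = 2×251 mm, A_gv = 5020, A_nv = 2×(251 − 4.5×20)×10 = 3220 mm²; tension across gage: (55 − 1×20)×10 = 350 mm². R_n = min(0.6×400×3220, 0.6×250×5020) + 1.0×400×350 = min(772.8, 753) + 140 = 893 kN. φR_n = 0.75 × 893 = 669.8 kN.
Governing: min(707.2, 1080.0, 234.0, 669.8) = 234.0 kN → net-section rupture.

234.0 kN (net-section rupture governs)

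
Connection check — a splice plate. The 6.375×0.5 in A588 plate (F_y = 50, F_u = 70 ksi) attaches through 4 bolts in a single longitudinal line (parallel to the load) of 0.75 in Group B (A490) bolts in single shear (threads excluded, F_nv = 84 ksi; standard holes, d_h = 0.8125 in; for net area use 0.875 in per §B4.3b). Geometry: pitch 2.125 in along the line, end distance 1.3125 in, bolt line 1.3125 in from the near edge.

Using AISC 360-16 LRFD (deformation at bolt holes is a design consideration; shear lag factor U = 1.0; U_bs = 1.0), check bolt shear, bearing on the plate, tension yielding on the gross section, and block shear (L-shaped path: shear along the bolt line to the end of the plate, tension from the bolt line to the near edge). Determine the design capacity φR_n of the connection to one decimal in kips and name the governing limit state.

Bolt shear: A_b = π(0.75)²/4 = 0.44179 in². φR_n = 0.75 × 84 × 0.44179 × 4 × 1 = 111.3 kips.
Bearing (0.5 in plate, F_u = 70 ksi): end bolts L_c = 1.3125 − 0.8125/2 = 0.90625, R_n = min(1.2×0.90625×0.5×70, 2.4×0.75×0.5×70) = 38.063 kips/bolt; interior L_c = 2.125 − 0.8125 = 1.3125, R_n = 55.125 kips/bolt. φR_n = 0.75 × (1×38.063 + 3×55.125) = 152.6 kips.
Tension yield (gross): A_g = 6.375×0.5 = 3.1875 in². φR_n = 0.90 × 50 × 3.1875 = 143.4 kips.
Block shear: shear path 1×[1.3125+3×2.125] = 1×7.6875 in, A_gv = 3.8438, A_nv = 1×(7.6875 − 3.5×0.875)×0.5 = 2.3125 in²; tension to near edge: (1.3125 − 0.5×0.875)×0.5 = 0.4375 in². R_n = min(0.6×70×2.3125, 0.6×50×3.8438) + 1.0×70×0.4375 = min(97.125, 115.31) + 30.625 = 127.75 kips. φR_n = 0.75 × 127.75 = 95.8 kips.
Governing: min(111.3, 152.6, 143.4, 95.8) = 95.8 kips → block shear.

95.8 kips (block shear governs)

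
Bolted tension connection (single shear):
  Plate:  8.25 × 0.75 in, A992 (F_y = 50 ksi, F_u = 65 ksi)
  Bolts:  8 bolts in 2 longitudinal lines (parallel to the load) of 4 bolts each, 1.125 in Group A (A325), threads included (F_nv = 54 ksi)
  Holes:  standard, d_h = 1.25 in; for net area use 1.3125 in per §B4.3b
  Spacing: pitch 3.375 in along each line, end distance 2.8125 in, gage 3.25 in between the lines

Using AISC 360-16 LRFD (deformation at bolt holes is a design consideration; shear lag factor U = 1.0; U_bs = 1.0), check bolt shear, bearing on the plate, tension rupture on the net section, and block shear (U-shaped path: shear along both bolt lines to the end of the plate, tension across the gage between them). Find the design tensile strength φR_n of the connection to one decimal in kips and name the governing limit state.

205.7 kips (net-section rupture governs)

Bolt shear: A_b = π(1.125)²/4 = 0.99402 in². φR_n = 0.75 × 54 × 0.99402 × 8 × 1 = 322.1 kips.
Bearing (0.75 in plate, F_u = 65 ksi): end bolts L_c = 2.8125 − 1.25/2 = 2.1875, R_n = min(1.2×2.1875×0.75×65, 2.4×1.125×0.75×65) = 127.97 kips/bolt; interior L_c = 3.375 − 1.25 = 2.125, R_n = 124.31 kips/bolt. φR_n = 0.75 × (2×127.97 + 6×124.31) = 751.4 kips.
Tension rupture (net): A_n = (8.25 − 2×1.3125)×0.75 = 4.2188 in² (U = 1.0, A_e = A_n). φR_n = 0.75 × 65 × 4.2188 = 205.7 kips.
Block shear: shear path 2×[2.8125+3×3.375] = 2×12.9375 in, A_gv = 19.406, A_nv = 2×(12.9375 − 3.5×1.3125)×0.75 = 12.516 in²; tension across gage: (3.25 − 1×1.3125)×0.75 = 1.4531 in². R_n = min(0.6×65×12.516, 0.6×50×19.406) + 1.0×65×1.4531 = min(488.12, 582.18) + 94.452 = 582.57 kips. φR_n = 0.75 × 582.57 = 436.9 kips.
Governing: min(322.1, 751.4, 205.7, 436.9) = 205.7 kips → net-section rupture.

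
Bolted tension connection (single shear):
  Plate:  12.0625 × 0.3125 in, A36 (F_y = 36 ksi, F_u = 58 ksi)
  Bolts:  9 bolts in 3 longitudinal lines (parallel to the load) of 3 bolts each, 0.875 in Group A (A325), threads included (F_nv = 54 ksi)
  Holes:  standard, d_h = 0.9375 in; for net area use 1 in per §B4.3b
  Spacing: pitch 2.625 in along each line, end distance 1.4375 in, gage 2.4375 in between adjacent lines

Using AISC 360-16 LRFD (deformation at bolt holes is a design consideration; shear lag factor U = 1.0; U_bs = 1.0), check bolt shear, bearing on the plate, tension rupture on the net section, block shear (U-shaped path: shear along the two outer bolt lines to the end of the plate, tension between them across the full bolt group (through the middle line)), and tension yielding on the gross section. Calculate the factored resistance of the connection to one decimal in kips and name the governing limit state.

106.8 kips (block shear governs)

Bolt shear: A_b = π(0.875)²/4 = 0.60132 in². φR_n = 0.75 × 54 × 0.60132 × 9 × 1 = 219.2 kips.
Bearing (0.3125 in plate, F_u = 58 ksi): end bolts L_c = 1.4375 − 0.9375/2 = 0.96875, R_n = min(1.2×0.96875×0.3125×58, 2.4×0.875×0.3125×58) = 21.07 kips/bolt; interior L_c = 2.625 − 0.9375 = 1.6875, R_n = 36.703 kips/bolt. φR_n = 0.75 × (3×21.07 + 6×36.703) = 212.6 kips.
Tension rupture (net): A_n = (12.0625 − 3×1)×0.3125 = 2.832 in² (U = 1.0, A_e = A_n). φR_n = 0.75 × 58 × 2.832 = 123.2 kips.
Block shear: shear path 2×[1.4375+2×2.625] = 2×6.6875 in, A_gv = 4.1797, A_nv = 2×(6.6875 − 2.5×1)×0.3125 = 2.6172 in²; tension across gage: (4.875 − 2×1)×0.3125 = 0.89844 in². R_n = min(0.6×58×2.6172, 0.6×36×4.1797) + 1.0×58×0.89844 = min(91.079, 90.282) + 52.11 = 142.39 kips. φR_n = 0.75 × 142.39 = 106.8 kips.
Tension yield (gross): A_g = 12.0625×0.3125 = 3.7695 in². φR_n = 0.90 × 36 × 3.7695 = 122.1 kips.
Governing: min(219.2, 212.6, 123.2, 106.8, 122.1) = 106.8 kips → block shear.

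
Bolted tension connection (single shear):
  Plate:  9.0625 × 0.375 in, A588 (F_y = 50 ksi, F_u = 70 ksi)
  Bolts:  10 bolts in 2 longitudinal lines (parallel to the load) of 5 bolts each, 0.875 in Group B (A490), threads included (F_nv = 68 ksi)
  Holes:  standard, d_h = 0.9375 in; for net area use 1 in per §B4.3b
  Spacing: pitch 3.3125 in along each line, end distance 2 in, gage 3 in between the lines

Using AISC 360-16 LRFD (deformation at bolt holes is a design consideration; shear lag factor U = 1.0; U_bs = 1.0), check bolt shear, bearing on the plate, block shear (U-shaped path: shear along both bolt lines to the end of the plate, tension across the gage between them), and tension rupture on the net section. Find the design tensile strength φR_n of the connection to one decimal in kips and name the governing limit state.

139.0 kips (net-section rupture governs)

Bolt shear: A_b = π(0.875)²/4 = 0.60132 in². φR_n = 0.75 × 68 × 0.60132 × 10 × 1 = 306.7 kips.
Bearing (0.375 in plate, F_u = 70 ksi): end bolts L_c = 2 − 0.9375/2 = 1.53125, R_n = min(1.2×1.53125×0.375×70, 2.4×0.875×0.375×70) = 48.234 kips/bolt; interior L_c = 3.3125 − 0.9375 = 2.375, R_n = 55.125 kips/bolt. φR_n = 0.75 × (2×48.234 + 8×55.125) = 403.1 kips.
Block shear: shear path 2×[2+4×3.3125] = 2×15.25 in, A_gv = 11.438, A_nv = 2×(15.25 − 4.5×1)×0.375 = 8.0625 in²; tension across gage: (3 − 1×1)×0.375 = 0.75 in². R_n = min(0.6×70×8.0625, 0.6×50×11.438) + 1.0×70×0.75 = min(338.63, 343.14) + 52.5 = 391.13 kips. φR_n = 0.75 × 391.13 = 293.3 kips.
Tension rupture (net): A_n = (9.0625 − 2×1)×0.375 = 2.6484 in² (U = 1.0, A_e = A_n). φR_n = 0.75 × 70 × 2.6484 = 139.0 kips.
Governing: min(306.7, 403.1, 293.3, 139.0) = 139.0 kips → net-section rupture.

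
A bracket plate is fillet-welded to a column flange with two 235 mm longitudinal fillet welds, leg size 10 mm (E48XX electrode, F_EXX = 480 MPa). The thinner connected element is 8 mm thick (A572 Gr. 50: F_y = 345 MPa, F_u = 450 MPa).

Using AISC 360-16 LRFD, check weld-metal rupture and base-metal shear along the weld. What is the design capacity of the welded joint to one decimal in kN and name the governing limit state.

Weld metal: throat = 0.707×10 = 7.07 mm, L = 2×235 = 470 mm. φR_n = 0.75 × 0.6 × 480 × 7.07 × 470 = 717.7 kN.
Base metal shear (8 mm plate): yield φR_n = 1.0×0.6×345×8×470 = 778.3 kN; rupture φR_n = 0.75×0.6×450×8×470 = 761.4 kN; take 761.4 kN (rupture).
Governing: min(717.7, 761.4) = 717.7 kN → weld metal.

717.7 kN (weld metal governs)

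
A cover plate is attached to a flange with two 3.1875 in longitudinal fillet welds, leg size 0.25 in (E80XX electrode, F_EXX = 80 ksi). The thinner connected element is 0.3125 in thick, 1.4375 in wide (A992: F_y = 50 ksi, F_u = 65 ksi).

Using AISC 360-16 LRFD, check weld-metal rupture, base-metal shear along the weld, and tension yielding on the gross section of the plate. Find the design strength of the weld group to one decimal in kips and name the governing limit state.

20.2 kips (gross-section yield governs)

Weld metal: throat = 0.707×0.25 = 0.17675 in, L = 2×3.1875 = 6.375 in. φR_n = 0.75 × 0.6 × 80 × 0.17675 × 6.375 = 40.6 kips.
Base metal shear (0.3125 in plate): yield φR_n = 1.0×0.6×50×0.3125×6.375 = 59.8 kips; rupture φR_n = 0.75×0.6×65×0.3125×6.375 = 58.3 kips; take 58.3 kips (rupture).
Tension yield (gross): A_g = 1.4375×0.3125 = 0.44922 in². φR_n = 0.90 × 50 × 0.44922 = 20.2 kips.
Governing: min(40.6, 58.3, 20.2) = 20.2 kips → gross-section yield.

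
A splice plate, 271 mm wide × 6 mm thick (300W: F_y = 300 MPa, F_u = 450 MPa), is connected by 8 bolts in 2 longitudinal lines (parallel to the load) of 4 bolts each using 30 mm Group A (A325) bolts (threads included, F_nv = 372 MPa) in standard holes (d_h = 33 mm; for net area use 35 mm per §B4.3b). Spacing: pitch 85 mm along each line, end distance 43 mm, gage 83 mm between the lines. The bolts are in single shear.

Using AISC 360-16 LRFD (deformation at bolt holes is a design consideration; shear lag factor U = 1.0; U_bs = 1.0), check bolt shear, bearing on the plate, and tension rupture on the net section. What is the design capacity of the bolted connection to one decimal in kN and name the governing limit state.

Bolt shear: A_b = π(30)²/4 = 706.86 mm². φR_n = 0.75 × 372 × 706.86 × 8 × 1 = 1577.7 kN.
Bearing (6 mm plate, F_u = 450 MPa): end bolts L_c = 43 − 33/2 = 26.5, R_n = min(1.2×26.5×6×450, 2.4×30×6×450) = 85.86 kN/bolt; interior L_c = 85 − 33 = 52, R_n = 168.48 kN/bolt. φR_n = 0.75 × (2×85.86 + 6×168.48) = 887.0 kN.
Tension rupture (net): A_n = (271 − 2×35)×6 = 1206 mm² (U = 1.0, A_e = A_n). φR_n = 0.75 × 450 × 1206 = 407.0 kN.
Governing: min(1577.7, 887.0, 407.0) = 407.0 kN → net-section rupture.

407.0 kN (net-section rupture governs)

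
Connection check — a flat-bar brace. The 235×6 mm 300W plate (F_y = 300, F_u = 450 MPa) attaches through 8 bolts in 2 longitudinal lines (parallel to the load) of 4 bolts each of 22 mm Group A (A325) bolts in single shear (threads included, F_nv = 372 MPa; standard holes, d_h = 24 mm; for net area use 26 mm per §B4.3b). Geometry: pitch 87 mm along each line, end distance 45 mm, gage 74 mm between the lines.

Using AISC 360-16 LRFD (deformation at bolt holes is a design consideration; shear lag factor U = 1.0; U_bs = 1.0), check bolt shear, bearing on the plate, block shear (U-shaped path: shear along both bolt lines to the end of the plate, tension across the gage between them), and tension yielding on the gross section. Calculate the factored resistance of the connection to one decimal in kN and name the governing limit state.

Bolt shear: A_b = π(22)²/4 = 380.13 mm². φR_n = 0.75 × 372 × 380.13 × 8 × 1 = 848.5 kN.
Bearing (6 mm plate, F_u = 450 MPa): end bolts L_c = 45 − 24/2 = 33, R_n = min(1.2×33×6×450, 2.4×22×6×450) = 106.92 kN/bolt; interior L_c = 87 − 24 = 63, R_n = 142.56 kN/bolt. φR_n = 0.75 × (2×106.92 + 6×142.56) = 801.9 kN.
Block shear: shear path 2×[45+3×87] = 2×306 mm, A_gv = 3672, A_nv = 2×(306 − 3.5×26)×6 = 2580 mm²; tension across gage: (74 − 1×26)×6 = 288 mm². R_n = min(0.6×450×2580, 0.6×300×3672) + 1.0×450×288 = min(696.6, 660.96) + 129.6 = 790.56 kN. φR_n = 0.75 × 790.56 = 592.9 kN.
Tension yield (gross): A_g = 235×6 = 1410 mm². φR_n = 0.90 × 300 × 1410 = 380.7 kN.
Governing: min(848.5, 801.9, 592.9, 380.7) = 380.7 kN → gross-section yield.

380.7 kN (gross-section yield governs)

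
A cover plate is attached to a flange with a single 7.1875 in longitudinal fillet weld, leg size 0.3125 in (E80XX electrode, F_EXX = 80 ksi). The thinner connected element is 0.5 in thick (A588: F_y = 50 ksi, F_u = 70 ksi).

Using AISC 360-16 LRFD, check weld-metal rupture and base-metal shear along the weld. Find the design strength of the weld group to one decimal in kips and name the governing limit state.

57.2 kips (weld metal governs)

Weld metal: throat = 0.707×0.3125 = 0.22094 in, L = 7.1875 in. φR_n = 0.75 × 0.6 × 80 × 0.22094 × 7.1875 = 57.2 kips.
Base metal shear (0.5 in plate): yield φR_n = 1.0×0.6×50×0.5×7.1875 = 107.8 kips; rupture φR_n = 0.75×0.6×70×0.5×7.1875 = 113.2 kips; take 107.8 kips (yield).
Governing: min(57.2, 107.8) = 57.2 kips → weld metal.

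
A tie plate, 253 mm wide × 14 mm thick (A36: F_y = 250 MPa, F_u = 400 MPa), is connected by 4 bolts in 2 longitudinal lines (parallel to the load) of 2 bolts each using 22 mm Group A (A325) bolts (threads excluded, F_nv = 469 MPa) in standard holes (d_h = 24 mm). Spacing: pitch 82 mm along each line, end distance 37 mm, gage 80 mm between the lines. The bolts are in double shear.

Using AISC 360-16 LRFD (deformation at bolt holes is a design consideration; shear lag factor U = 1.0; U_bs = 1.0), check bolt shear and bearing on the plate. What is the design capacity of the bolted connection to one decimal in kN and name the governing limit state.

Bolt shear: A_b = π(22)²/4 = 380.13 mm². φR_n = 0.75 × 469 × 380.13 × 4 × 2 = 1069.7 kN.
Bearing (14 mm plate, F_u = 400 MPa): end bolts L_c = 37 − 24/2 = 25, R_n = min(1.2×25×14×400, 2.4×22×14×400) = 168 kN/bolt; interior L_c = 82 − 24 = 58, R_n = 295.68 kN/bolt. φR_n = 0.75 × (2×168 + 2×295.68) = 695.5 kN.
Governing: min(1069.7, 695.5) = 695.5 kN → bearing.

695.5 kN (bearing governs)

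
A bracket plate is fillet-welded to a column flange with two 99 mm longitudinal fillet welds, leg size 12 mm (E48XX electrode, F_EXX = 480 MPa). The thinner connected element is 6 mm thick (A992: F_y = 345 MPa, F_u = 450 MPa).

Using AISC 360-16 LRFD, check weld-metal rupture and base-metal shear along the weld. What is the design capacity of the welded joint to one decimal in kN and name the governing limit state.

240.6 kN (base-metal shear governs)

Weld metal: throat = 0.707×12 = 8.484 mm, L = 2×99 = 198 mm. φR_n = 0.75 × 0.6 × 480 × 8.484 × 198 = 362.8 kN.
Base metal shear (6 mm plate): yield φR_n = 1.0×0.6×345×6×198 = 245.9 kN; rupture φR_n = 0.75×0.6×450×6×198 = 240.6 kN; take 240.6 kN (rupture).
Governing: min(362.8, 240.6) = 240.6 kN → base-metal shear.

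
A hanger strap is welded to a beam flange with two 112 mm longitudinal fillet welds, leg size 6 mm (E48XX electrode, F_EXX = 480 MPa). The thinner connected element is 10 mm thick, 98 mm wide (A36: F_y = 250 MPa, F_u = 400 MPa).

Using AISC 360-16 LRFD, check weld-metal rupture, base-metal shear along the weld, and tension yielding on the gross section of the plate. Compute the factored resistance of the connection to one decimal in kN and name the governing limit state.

205.2 kN (weld metal governs)

Weld metal: throat = 0.707×6 = 4.242 mm, L = 2×112 = 224 mm. φR_n = 0.75 × 0.6 × 480 × 4.242 × 224 = 205.2 kN.
Base metal shear (10 mm plate): yield φR_n = 1.0×0.6×250×10×224 = 336.0 kN; rupture φR_n = 0.75×0.6×400×10×224 = 403.2 kN; take 336.0 kN (yield).
Tension yield (gross): A_g = 98×10 = 980 mm². φR_n = 0.90 × 250 × 980 = 220.5 kN.
Governing: min(205.2, 336.0, 220.5) = 205.2 kN → weld metal.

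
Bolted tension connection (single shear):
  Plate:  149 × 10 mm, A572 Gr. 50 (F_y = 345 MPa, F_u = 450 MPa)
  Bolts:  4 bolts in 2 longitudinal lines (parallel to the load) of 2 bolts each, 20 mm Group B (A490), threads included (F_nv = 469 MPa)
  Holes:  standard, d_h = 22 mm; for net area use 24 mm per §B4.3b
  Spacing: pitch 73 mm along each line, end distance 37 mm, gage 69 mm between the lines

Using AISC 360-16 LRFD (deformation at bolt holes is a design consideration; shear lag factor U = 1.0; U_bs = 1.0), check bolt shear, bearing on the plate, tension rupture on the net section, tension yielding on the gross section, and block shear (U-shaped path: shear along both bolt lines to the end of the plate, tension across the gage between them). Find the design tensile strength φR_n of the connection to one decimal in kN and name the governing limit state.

Bolt shear: A_b = π(20)²/4 = 314.16 mm². φR_n = 0.75 × 469 × 314.16 × 4 × 1 = 442.0 kN.
Bearing (10 mm plate, F_u = 450 MPa): end bolts L_c = 37 − 22/2 = 26, R_n = min(1.2×26×10×450, 2.4×20×10×450) = 140.4 kN/bolt; interior L_c = 73 − 22 = 51, R_n = 216 kN/bolt. φR_n = 0.75 × (2×140.4 + 2×216) = 534.6 kN.
Tension rupture (net): A_n = (149 − 2×24)×10 = 1010 mm² (U = 1.0, A_e = A_n). φR_n = 0.75 × 450 × 1010 = 340.9 kN.
Tension yield (gross): A_g = 149×10 = 1490 mm². φR_n = 0.90 × 345 × 1490 = 462.6 kN.
Block shear: shear path 2×[37+1×73] = 2×110 mm, A_gv = 2200, A_nv = 2×(110 − 1.5×24)×10 = 1480 mm²; tension across gage: (69 − 1×24)×10 = 450 mm². R_n = min(0.6×450×1480, 0.6×345×2200) + 1.0×450×450 = min(399.6, 455.4) + 202.5 = 602.1 kN. φR_n = 0.75 × 602.1 = 451.6 kN.
Governing: min(442.0, 534.6, 340.9, 462.6, 451.6) = 340.9 kN → net-section rupture.

340.9 kN (net-section rupture governs)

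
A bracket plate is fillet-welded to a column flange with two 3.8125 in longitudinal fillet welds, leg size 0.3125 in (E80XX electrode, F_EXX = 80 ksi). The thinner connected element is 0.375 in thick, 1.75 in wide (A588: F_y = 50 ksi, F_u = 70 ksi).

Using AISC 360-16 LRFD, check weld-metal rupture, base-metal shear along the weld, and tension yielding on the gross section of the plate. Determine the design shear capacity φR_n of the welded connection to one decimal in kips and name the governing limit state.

29.5 kips (gross-section yield governs)

Weld metal: throat = 0.707×0.3125 = 0.22094 in, L = 2×3.8125 = 7.625 in. φR_n = 0.75 × 0.6 × 80 × 0.22094 × 7.625 = 60.6 kips.
Base metal shear (0.375 in plate): yield φR_n = 1.0×0.6×50×0.375×7.625 = 85.8 kips; rupture φR_n = 0.75×0.6×70×0.375×7.625 = 90.1 kips; take 85.8 kips (yield).
Tension yield (gross): A_g = 1.75×0.375 = 0.65625 in². φR_n = 0.90 × 50 × 0.65625 = 29.5 kips.
Governing: min(60.6, 85.8, 29.5) = 29.5 kips → gross-section yield.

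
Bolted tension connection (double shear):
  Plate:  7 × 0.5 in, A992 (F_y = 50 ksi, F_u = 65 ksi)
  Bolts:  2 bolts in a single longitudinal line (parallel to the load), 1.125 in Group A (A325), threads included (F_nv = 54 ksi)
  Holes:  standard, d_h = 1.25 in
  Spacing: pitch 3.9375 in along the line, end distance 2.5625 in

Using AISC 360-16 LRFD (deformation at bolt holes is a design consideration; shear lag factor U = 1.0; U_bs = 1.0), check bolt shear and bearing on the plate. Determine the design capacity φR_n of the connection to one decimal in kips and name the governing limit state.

122.5 kips (bearing governs)

Bolt shear: A_b = π(1.125)²/4 = 0.99402 in². φR_n = 0.75 × 54 × 0.99402 × 2 × 2 = 161.0 kips.
Bearing (0.5 in plate, F_u = 65 ksi): end bolts L_c = 2.5625 − 1.25/2 = 1.9375, R_n = min(1.2×1.9375×0.5×65, 2.4×1.125×0.5×65) = 75.563 kips/bolt; interior L_c = 3.9375 − 1.25 = 2.6875, R_n = 87.75 kips/bolt. φR_n = 0.75 × (1×75.563 + 1×87.75) = 122.5 kips.
Governing: min(161.0, 122.5) = 122.5 kips → bearing.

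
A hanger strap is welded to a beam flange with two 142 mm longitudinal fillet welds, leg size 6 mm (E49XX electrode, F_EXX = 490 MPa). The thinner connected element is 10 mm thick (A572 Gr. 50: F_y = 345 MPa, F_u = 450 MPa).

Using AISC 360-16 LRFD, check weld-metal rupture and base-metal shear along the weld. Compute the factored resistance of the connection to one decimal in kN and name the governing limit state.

265.6 kN (weld metal governs)

Weld metal: throat = 0.707×6 = 4.242 mm, L = 2×142 = 284 mm. φR_n = 0.75 × 0.6 × 490 × 4.242 × 284 = 265.6 kN.
Base metal shear (10 mm plate): yield φR_n = 1.0×0.6×345×10×284 = 587.9 kN; rupture φR_n = 0.75×0.6×450×10×284 = 575.1 kN; take 575.1 kN (rupture).
Governing: min(265.6, 575.1) = 265.6 kN → weld metal.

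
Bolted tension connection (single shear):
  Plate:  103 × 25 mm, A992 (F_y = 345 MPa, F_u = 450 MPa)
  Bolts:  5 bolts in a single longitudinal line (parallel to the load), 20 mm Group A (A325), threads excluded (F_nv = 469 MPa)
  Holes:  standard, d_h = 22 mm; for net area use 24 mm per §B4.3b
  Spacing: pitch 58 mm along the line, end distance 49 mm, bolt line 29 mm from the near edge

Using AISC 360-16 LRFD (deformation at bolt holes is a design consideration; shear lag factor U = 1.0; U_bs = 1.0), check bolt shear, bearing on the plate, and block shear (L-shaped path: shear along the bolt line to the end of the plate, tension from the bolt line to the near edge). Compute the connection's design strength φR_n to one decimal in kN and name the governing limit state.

552.5 kN (bolt shear governs)

Bolt shear: A_b = π(20)²/4 = 314.16 mm². φR_n = 0.75 × 469 × 314.16 × 5 × 1 = 552.5 kN.
Bearing (25 mm plate, F_u = 450 MPa): end bolts L_c = 49 − 22/2 = 38, R_n = min(1.2×38×25×450, 2.4×20×25×450) = 513 kN/bolt; interior L_c = 58 − 22 = 36, R_n = 486 kN/bolt. φR_n = 0.75 × (1×513 + 4×486) = 1842.8 kN.
Block shear: shear path 1×[49+4×58] = 1×281 mm, A_gv = 7025, A_nv = 1×(281 − 4.5×24)×25 = 4325 mm²; tension to near edge: (29 − 0.5×24)×25 = 425 mm². R_n = min(0.6×450×4325, 0.6×345×7025) + 1.0×450×425 = min(1167.8, 1454.2) + 191.25 = 1359.1 kN. φR_n = 0.75 × 1359.1 = 1019.3 kN.
Governing: min(552.5, 1842.8, 1019.3) = 552.5 kN → bolt shear.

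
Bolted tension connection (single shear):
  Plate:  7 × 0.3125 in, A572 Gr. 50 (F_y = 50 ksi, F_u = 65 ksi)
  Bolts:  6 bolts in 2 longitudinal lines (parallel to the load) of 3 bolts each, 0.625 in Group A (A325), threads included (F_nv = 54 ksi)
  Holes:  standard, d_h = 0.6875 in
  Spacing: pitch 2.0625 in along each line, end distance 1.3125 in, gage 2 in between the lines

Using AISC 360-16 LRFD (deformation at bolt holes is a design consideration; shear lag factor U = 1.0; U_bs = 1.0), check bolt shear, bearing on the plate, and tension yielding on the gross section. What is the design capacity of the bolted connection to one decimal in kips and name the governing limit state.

Bolt shear: A_b = π(0.625)²/4 = 0.3068 in². φR_n = 0.75 × 54 × 0.3068 × 6 × 1 = 74.6 kips.
Bearing (0.3125 in plate, F_u = 65 ksi): end bolts L_c = 1.3125 − 0.6875/2 = 0.96875, R_n = min(1.2×0.96875×0.3125×65, 2.4×0.625×0.3125×65) = 23.613 kips/bolt; interior L_c = 2.0625 − 0.6875 = 1.375, R_n = 30.469 kips/bolt. φR_n = 0.75 × (2×23.613 + 4×30.469) = 126.8 kips.
Tension yield (gross): A_g = 7×0.3125 = 2.1875 in². φR_n = 0.90 × 50 × 2.1875 = 98.4 kips.
Governing: min(74.6, 126.8, 98.4) = 74.6 kips → bolt shear.

74.6 kips (bolt shear governs)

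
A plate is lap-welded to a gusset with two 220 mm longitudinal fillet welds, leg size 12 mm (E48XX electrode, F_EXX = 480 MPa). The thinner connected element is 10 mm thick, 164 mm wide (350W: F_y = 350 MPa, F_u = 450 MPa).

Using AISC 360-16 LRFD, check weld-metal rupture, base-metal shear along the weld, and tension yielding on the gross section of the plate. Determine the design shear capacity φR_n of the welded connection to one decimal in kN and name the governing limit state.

Weld metal: throat = 0.707×12 = 8.484 mm, L = 2×220 = 440 mm. φR_n = 0.75 × 0.6 × 480 × 8.484 × 440 = 806.3 kN.
Base metal shear (10 mm plate): yield φR_n = 1.0×0.6×350×10×440 = 924.0 kN; rupture φR_n = 0.75×0.6×450×10×440 = 891.0 kN; take 891.0 kN (rupture).
Tension yield (gross): A_g = 164×10 = 1640 mm². φR_n = 0.90 × 350 × 1640 = 516.6 kN.
Governing: min(806.3, 891.0, 516.6) = 516.6 kN → gross-section yield.

516.6 kN (gross-section yield governs)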